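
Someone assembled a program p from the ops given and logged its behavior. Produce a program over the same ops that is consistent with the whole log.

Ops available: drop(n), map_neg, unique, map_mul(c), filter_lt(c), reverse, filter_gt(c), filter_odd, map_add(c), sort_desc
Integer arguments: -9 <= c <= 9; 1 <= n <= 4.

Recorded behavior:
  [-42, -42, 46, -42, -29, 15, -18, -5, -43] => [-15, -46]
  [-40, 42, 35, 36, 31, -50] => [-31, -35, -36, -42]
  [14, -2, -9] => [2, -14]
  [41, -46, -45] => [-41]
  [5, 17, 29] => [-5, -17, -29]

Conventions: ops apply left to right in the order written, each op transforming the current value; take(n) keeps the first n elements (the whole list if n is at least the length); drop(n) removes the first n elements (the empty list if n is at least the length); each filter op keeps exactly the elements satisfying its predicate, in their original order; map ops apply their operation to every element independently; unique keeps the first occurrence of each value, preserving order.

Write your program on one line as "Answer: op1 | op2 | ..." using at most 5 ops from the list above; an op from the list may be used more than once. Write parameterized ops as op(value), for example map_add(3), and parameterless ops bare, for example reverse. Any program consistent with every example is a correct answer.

filter_gt(-4) | sort_desc | map_neg | sort_desc

Check, running the answer program on each example:
  [-42, -42, 46, -42, -29, 15, -18, -5, -43] -> [46, 15] -> [46, 15] -> [-46, -15] -> [-15, -46]
  [-40, 42, 35, 36, 31, -50] -> [42, 35, 36, 31] -> [42, 36, 35, 31] -> [-42, -36, -35, -31] -> [-31, -35, -36, -42]
  [14, -2, -9] -> [14, -2] -> [14, -2] -> [-14, 2] -> [2, -14]
  [41, -46, -45] -> [41] -> [41] -> [-41] -> [-41]
  [5, 17, 29] -> [5, 17, 29] -> [29, 17, 5] -> [-29, -17, -5] -> [-5, -17, -29]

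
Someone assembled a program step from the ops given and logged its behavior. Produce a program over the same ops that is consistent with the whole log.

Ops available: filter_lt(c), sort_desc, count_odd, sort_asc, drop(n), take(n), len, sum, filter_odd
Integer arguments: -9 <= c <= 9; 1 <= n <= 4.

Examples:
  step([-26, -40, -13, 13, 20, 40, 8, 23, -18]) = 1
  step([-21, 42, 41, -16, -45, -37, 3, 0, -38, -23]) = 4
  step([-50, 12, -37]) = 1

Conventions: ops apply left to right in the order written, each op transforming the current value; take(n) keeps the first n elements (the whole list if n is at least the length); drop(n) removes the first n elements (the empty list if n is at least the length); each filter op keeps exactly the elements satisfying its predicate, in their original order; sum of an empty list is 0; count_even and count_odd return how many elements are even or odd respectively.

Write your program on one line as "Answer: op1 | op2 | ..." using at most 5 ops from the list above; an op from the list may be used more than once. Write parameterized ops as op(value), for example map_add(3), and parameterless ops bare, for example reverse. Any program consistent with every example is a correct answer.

filter_lt(9) | filter_lt(4) | filter_lt(-9) | sort_desc | count_odd

Check, running the answer program on each example:
  [-26, -40, -13, 13, 20, 40, 8, 23, -18] -> [-26, -40, -13, 8, -18] -> [-26, -40, -13, -18] -> [-26, -40, -13, -18] -> [-13, -18, -26, -40] -> 1
  [-21, 42, 41, -16, -45, -37, 3, 0, -38, -23] -> [-21, -16, -45, -37, 3, 0, -38, -23] -> [-21, -16, -45, -37, 3, 0, -38, -23] -> [-21, -16, -45, -37, -38, -23] -> [-16, -21, -23, -37, -38, -45] -> 4
  [-50, 12, -37] -> [-50, -37] -> [-50, -37] -> [-50, -37] -> [-37, -50] -> 1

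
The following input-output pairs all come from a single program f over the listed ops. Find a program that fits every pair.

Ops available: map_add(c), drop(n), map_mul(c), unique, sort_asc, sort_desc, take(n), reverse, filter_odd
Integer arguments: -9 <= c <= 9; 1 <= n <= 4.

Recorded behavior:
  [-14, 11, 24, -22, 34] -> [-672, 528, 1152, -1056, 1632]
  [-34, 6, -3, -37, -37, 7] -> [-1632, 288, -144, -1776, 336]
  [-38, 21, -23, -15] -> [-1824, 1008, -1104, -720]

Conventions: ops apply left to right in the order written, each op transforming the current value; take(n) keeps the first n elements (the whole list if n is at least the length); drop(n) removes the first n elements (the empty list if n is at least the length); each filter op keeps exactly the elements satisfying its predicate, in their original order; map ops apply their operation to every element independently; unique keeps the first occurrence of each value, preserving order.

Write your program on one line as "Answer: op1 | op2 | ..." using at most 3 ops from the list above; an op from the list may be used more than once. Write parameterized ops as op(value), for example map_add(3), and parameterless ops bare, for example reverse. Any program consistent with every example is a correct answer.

map_mul(6) | map_mul(8) | unique

Check, running the answer program on each example:
  [-14, 11, 24, -22, 34] -> [-84, 66, 144, -132, 204] -> [-672, 528, 1152, -1056, 1632] -> [-672, 528, 1152, -1056, 1632]
  [-34, 6, -3, -37, -37, 7] -> [-204, 36, -18, -222, -222, 42] -> [-1632, 288, -144, -1776, -1776, 336] -> [-1632, 288, -144, -1776, 336]
  [-38, 21, -23, -15] -> [-228, 126, -138, -90] -> [-1824, 1008, -1104, -720] -> [-1824, 1008, -1104, -720]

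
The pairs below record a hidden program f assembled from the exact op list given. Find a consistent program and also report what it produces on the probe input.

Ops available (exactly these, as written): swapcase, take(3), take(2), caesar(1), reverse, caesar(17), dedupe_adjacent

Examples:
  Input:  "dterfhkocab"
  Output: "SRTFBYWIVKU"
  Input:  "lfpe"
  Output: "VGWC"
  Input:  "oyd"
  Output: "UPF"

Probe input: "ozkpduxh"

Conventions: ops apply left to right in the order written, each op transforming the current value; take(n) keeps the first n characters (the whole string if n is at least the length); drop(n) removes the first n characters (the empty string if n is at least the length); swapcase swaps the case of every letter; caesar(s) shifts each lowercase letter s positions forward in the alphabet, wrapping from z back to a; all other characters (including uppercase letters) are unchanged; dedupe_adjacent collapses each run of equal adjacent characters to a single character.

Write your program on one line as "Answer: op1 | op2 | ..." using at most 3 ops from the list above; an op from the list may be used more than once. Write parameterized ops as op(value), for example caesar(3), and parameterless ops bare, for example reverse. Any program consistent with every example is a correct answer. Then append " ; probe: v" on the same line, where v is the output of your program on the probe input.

reverse | caesar(17) | swapcase ; probe: "YOLUGBQF"

Check, running the answer program on each example:
  "dterfhkocab" -> "bacokhfretd" -> "srtfbywivku" -> "SRTFBYWIVKU"
  "lfpe" -> "epfl" -> "vgwc" -> "VGWC"
  "oyd" -> "dyo" -> "upf" -> "UPF"
  probe: "ozkpduxh" -> "hxudpkzo" -> "yolugbqf" -> "YOLUGBQF"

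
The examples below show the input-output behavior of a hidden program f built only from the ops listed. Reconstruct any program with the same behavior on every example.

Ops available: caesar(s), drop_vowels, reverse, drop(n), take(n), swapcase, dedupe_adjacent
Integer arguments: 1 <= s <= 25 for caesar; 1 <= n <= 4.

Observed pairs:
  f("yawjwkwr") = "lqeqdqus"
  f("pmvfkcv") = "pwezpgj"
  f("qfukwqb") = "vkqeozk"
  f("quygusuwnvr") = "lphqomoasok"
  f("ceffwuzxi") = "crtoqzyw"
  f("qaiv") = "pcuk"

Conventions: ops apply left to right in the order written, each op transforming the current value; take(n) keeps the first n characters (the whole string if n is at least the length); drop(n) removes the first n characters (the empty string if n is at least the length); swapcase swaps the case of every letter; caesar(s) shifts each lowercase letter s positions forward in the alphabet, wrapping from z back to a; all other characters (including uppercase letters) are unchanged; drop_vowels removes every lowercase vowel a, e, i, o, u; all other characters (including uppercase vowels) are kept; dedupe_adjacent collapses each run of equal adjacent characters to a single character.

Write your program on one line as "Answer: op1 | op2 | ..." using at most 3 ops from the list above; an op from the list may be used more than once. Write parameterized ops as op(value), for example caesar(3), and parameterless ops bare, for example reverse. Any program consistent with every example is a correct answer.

reverse | caesar(20) | dedupe_adjacent

Check, running the answer program on each example:
  "yawjwkwr" -> "rwkwjway" -> "lqeqdqus" -> "lqeqdqus"
  "pmvfkcv" -> "vckfvmp" -> "pwezpgj" -> "pwezpgj"
  "qfukwqb" -> "bqwkufq" -> "vkqeozk" -> "vkqeozk"
  "quygusuwnvr" -> "rvnwusugyuq" -> "lphqomoasok" -> "lphqomoasok"
  "ceffwuzxi" -> "ixzuwffec" -> "crtoqzzyw" -> "crtoqzyw"
  "qaiv" -> "viaq" -> "pcuk" -> "pcuk"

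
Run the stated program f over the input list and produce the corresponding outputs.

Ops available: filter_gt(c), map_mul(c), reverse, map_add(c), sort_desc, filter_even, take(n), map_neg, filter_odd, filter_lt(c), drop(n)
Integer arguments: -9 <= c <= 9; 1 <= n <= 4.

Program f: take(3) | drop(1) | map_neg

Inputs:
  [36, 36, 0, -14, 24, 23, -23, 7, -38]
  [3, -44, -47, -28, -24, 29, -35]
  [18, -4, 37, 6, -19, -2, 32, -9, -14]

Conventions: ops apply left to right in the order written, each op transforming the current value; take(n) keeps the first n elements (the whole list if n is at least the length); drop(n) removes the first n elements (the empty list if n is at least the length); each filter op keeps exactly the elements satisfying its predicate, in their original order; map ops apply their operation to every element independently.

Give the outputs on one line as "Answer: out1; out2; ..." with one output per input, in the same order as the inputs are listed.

[-36, 0]; [44, 47]; [4, -37]

Execution, op by op:
  [36, 36, 0, -14, 24, 23, -23, 7, -38] -> [36, 36, 0] -> [36, 0] -> [-36, 0]
  [3, -44, -47, -28, -24, 29, -35] -> [3, -44, -47] -> [-44, -47] -> [44, 47]
  [18, -4, 37, 6, -19, -2, 32, -9, -14] -> [18, -4, 37] -> [-4, 37] -> [4, -37]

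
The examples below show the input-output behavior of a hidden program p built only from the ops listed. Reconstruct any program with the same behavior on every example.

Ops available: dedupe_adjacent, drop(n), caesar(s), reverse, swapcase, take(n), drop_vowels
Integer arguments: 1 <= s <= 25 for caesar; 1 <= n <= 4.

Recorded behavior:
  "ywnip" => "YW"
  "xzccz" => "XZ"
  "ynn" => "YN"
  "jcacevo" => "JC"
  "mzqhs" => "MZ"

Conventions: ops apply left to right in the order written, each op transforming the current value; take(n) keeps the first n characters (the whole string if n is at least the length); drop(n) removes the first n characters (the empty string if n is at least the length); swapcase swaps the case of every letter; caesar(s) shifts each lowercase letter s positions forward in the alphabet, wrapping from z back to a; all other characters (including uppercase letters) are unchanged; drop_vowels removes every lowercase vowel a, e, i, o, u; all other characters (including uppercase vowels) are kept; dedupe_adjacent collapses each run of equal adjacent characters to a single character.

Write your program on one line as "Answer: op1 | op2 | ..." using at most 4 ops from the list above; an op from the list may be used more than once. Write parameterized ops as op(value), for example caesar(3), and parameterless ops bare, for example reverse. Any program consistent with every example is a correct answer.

drop_vowels | swapcase | take(2)

Check, running the answer program on each example:
  "ywnip" -> "ywnp" -> "YWNP" -> "YW"
  "xzccz" -> "xzccz" -> "XZCCZ" -> "XZ"
  "ynn" -> "ynn" -> "YNN" -> "YN"
  "jcacevo" -> "jccv" -> "JCCV" -> "JC"
  "mzqhs" -> "mzqhs" -> "MZQHS" -> "MZ"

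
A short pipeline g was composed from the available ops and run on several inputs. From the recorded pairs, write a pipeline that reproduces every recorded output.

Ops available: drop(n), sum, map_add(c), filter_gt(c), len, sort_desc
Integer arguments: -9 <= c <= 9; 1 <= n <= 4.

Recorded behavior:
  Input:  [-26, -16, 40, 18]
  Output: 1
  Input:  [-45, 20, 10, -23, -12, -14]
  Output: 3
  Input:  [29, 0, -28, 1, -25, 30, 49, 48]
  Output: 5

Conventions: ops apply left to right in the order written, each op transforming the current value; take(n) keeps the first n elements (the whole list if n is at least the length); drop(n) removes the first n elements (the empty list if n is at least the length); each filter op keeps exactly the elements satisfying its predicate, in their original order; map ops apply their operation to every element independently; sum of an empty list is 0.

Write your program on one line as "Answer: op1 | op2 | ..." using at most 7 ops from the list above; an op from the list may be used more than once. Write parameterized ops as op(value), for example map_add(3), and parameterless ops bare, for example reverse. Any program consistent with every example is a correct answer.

map_add(6) | drop(2) | map_add(-2) | map_add(1) | drop(1) | len

Check, running the answer program on each example:
  [-26, -16, 40, 18] -> [-20, -10, 46, 24] -> [46, 24] -> [44, 22] -> [45, 23] -> [23] -> 1
  [-45, 20, 10, -23, -12, -14] -> [-39, 26, 16, -17, -6, -8] -> [16, -17, -6, -8] -> [14, -19, -8, -10] -> [15, -18, -7, -9] -> [-18, -7, -9] -> 3
  [29, 0, -28, 1, -25, 30, 49, 48] -> [35, 6, -22, 7, -19, 36, 55, 54] -> [-22, 7, -19, 36, 55, 54] -> [-24, 5, -21, 34, 53, 52] -> [-23, 6, -20, 35, 54, 53] -> [6, -20, 35, 54, 53] -> 5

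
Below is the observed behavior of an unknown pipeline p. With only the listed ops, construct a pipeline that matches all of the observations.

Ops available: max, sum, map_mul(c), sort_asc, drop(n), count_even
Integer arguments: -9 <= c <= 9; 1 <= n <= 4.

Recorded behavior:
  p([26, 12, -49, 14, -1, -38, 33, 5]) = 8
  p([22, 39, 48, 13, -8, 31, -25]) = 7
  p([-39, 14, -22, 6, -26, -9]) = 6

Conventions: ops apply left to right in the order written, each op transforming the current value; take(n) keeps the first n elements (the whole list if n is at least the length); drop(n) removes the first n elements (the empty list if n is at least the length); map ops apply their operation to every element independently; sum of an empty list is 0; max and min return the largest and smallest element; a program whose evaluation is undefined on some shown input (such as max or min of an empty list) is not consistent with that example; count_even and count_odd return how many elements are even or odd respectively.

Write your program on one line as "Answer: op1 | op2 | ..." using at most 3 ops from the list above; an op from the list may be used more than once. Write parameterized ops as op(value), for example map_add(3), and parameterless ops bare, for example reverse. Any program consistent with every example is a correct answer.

sort_asc | map_mul(-2) | count_even

Check, running the answer program on each example:
  [26, 12, -49, 14, -1, -38, 33, 5] -> [-49, -38, -1, 5, 12, 14, 26, 33] -> [98, 76, 2, -10, -24, -28, -52, -66] -> 8
  [22, 39, 48, 13, -8, 31, -25] -> [-25, -8, 13, 22, 31, 39, 48] -> [50, 16, -26, -44, -62, -78, -96] -> 7
  [-39, 14, -22, 6, -26, -9] -> [-39, -26, -22, -9, 6, 14] -> [78, 52, 44, 18, -12, -28] -> 6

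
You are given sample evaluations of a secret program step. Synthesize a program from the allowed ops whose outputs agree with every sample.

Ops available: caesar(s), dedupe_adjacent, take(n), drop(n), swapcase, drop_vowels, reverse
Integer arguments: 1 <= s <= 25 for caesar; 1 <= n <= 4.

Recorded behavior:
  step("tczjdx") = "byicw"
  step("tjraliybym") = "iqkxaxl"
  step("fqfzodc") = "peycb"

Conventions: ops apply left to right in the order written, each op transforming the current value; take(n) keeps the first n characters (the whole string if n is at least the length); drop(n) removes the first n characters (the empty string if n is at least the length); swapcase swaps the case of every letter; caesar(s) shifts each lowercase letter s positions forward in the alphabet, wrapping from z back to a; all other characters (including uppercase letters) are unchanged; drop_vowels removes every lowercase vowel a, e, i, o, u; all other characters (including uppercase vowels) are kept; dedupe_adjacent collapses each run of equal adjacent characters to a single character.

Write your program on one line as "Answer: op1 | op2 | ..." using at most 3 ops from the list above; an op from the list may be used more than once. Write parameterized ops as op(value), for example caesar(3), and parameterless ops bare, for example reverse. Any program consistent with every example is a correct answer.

drop(1) | drop_vowels | caesar(25)

Check, running the answer program on each example:
  "tczjdx" -> "czjdx" -> "czjdx" -> "byicw"
  "tjraliybym" -> "jraliybym" -> "jrlybym" -> "iqkxaxl"
  "fqfzodc" -> "qfzodc" -> "qfzdc" -> "peycb"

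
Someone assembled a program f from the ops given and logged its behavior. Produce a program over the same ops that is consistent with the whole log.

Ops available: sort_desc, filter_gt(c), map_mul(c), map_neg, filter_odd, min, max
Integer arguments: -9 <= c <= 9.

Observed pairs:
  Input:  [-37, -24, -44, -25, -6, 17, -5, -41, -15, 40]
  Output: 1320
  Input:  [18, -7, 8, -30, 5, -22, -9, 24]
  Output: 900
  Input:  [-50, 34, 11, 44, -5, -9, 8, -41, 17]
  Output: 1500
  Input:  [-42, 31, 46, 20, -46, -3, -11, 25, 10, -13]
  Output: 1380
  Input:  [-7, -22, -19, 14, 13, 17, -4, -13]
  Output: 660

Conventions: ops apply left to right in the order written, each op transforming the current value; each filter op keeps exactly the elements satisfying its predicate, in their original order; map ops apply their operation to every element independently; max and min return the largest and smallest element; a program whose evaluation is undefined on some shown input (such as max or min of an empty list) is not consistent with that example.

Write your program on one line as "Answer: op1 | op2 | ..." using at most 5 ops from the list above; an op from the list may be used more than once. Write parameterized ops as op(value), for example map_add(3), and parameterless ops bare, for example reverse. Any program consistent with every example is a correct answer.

map_mul(-5) | map_mul(6) | sort_desc | max

Check, running the answer program on each example:
  [-37, -24, -44, -25, -6, 17, -5, -41, -15, 40] -> [185, 120, 220, 125, 30, -85, 25, 205, 75, -200] -> [1110, 720, 1320, 750, 180, -510, 150, 1230, 450, -1200] -> [1320, 1230, 1110, 750, 720, 450, 180, 150, -510, -1200] -> 1320
  [18, -7, 8, -30, 5, -22, -9, 24] -> [-90, 35, -40, 150, -25, 110, 45, -120] -> [-540, 210, -240, 900, -150, 660, 270, -720] -> [900, 660, 270, 210, -150, -240, -540, -720] -> 900
  [-50, 34, 11, 44, -5, -9, 8, -41, 17] -> [250, -170, -55, -220, 25, 45, -40, 205, -85] -> [1500, -1020, -330, -1320, 150, 270, -240, 1230, -510] -> [1500, 1230, 270, 150, -240, -330, -510, -1020, -1320] -> 1500
  [-42, 31, 46, 20, -46, -3, -11, 25, 10, -13] -> [210, -155, -230, -100, 230, 15, 55, -125, -50, 65] -> [1260, -930, -1380, -600, 1380, 90, 330, -750, -300, 390] -> [1380, 1260, 390, 330, 90, -300, -600, -750, -930, -1380] -> 1380
  [-7, -22, -19, 14, 13, 17, -4, -13] -> [35, 110, 95, -70, -65, -85, 20, 65] -> [210, 660, 570, -420, -390, -510, 120, 390] -> [660, 570, 390, 210, 120, -390, -420, -510] -> 660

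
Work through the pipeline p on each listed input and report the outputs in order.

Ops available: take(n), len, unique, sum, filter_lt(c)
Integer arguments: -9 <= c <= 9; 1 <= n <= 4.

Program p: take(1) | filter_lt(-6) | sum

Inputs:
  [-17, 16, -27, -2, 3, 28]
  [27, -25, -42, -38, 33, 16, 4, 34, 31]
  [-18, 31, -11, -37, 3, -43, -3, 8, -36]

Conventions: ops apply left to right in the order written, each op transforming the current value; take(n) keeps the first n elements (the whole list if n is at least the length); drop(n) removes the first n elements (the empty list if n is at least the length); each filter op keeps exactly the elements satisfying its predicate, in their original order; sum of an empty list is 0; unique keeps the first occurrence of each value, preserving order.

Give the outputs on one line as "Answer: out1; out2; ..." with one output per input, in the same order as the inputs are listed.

-17; 0; -18

Execution, op by op:
  [-17, 16, -27, -2, 3, 28] -> [-17] -> [-17] -> -17
  [27, -25, -42, -38, 33, 16, 4, 34, 31] -> [27] -> [] -> 0
  [-18, 31, -11, -37, 3, -43, -3, 8, -36] -> [-18] -> [-18] -> -18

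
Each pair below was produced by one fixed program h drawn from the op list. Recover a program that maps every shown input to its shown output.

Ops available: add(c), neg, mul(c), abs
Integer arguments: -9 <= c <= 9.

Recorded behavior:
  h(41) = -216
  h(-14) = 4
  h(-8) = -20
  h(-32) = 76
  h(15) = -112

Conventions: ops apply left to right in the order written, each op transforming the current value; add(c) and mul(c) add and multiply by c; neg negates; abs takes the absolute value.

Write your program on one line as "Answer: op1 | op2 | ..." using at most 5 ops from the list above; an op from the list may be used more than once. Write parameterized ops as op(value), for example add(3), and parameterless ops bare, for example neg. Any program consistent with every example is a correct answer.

add(6) | neg | add(-7) | mul(4)

Check, running the answer program on each example:
  41 -> 47 -> -47 -> -54 -> -216
  -14 -> -8 -> 8 -> 1 -> 4
  -8 -> -2 -> 2 -> -5 -> -20
  -32 -> -26 -> 26 -> 19 -> 76
  15 -> 21 -> -21 -> -28 -> -112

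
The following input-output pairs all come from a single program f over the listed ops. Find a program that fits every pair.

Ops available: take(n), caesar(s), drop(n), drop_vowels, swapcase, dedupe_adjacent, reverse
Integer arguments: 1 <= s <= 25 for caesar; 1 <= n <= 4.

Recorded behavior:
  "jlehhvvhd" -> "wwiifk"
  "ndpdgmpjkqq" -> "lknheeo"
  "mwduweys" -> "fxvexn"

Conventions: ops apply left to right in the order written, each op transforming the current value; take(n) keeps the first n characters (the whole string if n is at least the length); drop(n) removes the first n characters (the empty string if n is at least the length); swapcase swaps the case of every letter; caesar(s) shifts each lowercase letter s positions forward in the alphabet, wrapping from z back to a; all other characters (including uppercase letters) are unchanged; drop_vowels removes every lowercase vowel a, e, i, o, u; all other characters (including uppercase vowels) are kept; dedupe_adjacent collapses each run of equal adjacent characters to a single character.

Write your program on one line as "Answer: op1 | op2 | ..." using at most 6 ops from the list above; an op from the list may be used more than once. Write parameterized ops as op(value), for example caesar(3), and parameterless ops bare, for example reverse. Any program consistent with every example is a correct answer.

caesar(15) | reverse | drop(2) | drop_vowels | caesar(12)

Check, running the answer program on each example:
  "jlehhvvhd" -> "yatwwkkws" -> "swkkwwtay" -> "kkwwtay" -> "kkwwty" -> "wwiifk"
  "ndpdgmpjkqq" -> "csesvbeyzff" -> "ffzyebvsesc" -> "zyebvsesc" -> "zybvssc" -> "lknheeo"
  "mwduweys" -> "blsjltnh" -> "hntljslb" -> "tljslb" -> "tljslb" -> "fxvexn"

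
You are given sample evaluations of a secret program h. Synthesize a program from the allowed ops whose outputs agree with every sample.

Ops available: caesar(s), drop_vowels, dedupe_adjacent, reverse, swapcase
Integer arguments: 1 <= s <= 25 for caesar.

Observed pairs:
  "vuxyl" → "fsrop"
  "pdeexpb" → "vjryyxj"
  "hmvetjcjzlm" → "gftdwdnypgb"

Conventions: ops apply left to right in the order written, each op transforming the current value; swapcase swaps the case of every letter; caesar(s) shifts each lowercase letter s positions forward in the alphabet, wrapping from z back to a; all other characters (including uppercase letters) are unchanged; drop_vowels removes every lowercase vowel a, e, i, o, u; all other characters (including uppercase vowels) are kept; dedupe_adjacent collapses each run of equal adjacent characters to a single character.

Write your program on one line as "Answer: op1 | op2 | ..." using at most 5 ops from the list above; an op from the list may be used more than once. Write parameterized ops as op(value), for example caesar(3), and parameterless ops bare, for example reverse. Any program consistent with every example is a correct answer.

caesar(20) | swapcase | reverse | swapcase

Check, running the answer program on each example:
  "vuxyl" -> "porsf" -> "PORSF" -> "FSROP" -> "fsrop"
  "pdeexpb" -> "jxyyrjv" -> "JXYYRJV" -> "VJRYYXJ" -> "vjryyxj"
  "hmvetjcjzlm" -> "bgpyndwdtfg" -> "BGPYNDWDTFG" -> "GFTDWDNYPGB" -> "gftdwdnypgb"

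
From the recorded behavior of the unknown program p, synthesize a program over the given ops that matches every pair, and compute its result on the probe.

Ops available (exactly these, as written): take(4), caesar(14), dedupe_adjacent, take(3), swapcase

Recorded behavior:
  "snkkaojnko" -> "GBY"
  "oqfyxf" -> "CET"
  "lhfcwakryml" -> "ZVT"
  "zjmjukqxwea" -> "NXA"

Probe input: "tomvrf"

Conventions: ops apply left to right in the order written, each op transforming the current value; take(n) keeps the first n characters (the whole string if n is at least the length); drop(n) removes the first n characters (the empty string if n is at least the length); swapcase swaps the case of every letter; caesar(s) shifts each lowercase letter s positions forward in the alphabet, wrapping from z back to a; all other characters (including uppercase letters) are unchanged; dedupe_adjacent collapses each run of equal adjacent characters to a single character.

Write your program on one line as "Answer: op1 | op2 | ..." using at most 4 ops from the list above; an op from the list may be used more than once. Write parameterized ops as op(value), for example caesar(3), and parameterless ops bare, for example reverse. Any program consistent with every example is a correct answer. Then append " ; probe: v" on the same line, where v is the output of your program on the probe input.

take(3) | caesar(14) | swapcase ; probe: "HCA"

Check, running the answer program on each example:
  "snkkaojnko" -> "snk" -> "gby" -> "GBY"
  "oqfyxf" -> "oqf" -> "cet" -> "CET"
  "lhfcwakryml" -> "lhf" -> "zvt" -> "ZVT"
  "zjmjukqxwea" -> "zjm" -> "nxa" -> "NXA"
  probe: "tomvrf" -> "tom" -> "hca" -> "HCA"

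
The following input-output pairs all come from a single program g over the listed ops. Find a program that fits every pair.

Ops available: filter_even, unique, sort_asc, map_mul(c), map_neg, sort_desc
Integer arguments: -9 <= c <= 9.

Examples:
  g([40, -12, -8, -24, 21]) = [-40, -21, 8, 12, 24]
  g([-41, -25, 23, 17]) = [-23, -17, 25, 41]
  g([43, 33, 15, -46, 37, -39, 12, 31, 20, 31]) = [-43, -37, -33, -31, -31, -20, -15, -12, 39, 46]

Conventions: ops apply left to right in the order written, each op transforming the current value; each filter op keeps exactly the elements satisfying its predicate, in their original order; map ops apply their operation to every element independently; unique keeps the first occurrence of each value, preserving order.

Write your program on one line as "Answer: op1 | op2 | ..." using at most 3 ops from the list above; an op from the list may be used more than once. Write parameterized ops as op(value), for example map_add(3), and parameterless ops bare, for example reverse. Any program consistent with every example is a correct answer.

sort_asc | sort_desc | map_neg

Check, running the answer program on each example:
  [40, -12, -8, -24, 21] -> [-24, -12, -8, 21, 40] -> [40, 21, -8, -12, -24] -> [-40, -21, 8, 12, 24]
  [-41, -25, 23, 17] -> [-41, -25, 17, 23] -> [23, 17, -25, -41] -> [-23, -17, 25, 41]
  [43, 33, 15, -46, 37, -39, 12, 31, 20, 31] -> [-46, -39, 12, 15, 20, 31, 31, 33, 37, 43] -> [43, 37, 33, 31, 31, 20, 15, 12, -39, -46] -> [-43, -37, -33, -31, -31, -20, -15, -12, 39, 46]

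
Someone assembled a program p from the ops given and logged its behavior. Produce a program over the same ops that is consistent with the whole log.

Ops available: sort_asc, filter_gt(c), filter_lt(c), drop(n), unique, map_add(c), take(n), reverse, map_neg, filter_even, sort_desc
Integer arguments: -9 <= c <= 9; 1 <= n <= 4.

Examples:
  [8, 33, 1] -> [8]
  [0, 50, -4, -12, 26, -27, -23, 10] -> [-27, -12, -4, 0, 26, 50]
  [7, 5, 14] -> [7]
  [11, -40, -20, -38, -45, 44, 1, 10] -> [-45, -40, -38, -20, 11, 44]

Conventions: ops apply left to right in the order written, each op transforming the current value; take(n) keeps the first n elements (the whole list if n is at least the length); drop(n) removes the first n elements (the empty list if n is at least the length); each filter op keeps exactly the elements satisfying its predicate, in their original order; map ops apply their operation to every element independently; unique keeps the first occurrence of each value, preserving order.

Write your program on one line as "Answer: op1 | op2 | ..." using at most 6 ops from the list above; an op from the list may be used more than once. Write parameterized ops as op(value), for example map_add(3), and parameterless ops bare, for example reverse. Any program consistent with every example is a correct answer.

reverse | map_neg | drop(2) | sort_desc | map_neg

Check, running the answer program on each example:
  [8, 33, 1] -> [1, 33, 8] -> [-1, -33, -8] -> [-8] -> [-8] -> [8]
  [0, 50, -4, -12, 26, -27, -23, 10] -> [10, -23, -27, 26, -12, -4, 50, 0] -> [-10, 23, 27, -26, 12, 4, -50, 0] -> [27, -26, 12, 4, -50, 0] -> [27, 12, 4, 0, -26, -50] -> [-27, -12, -4, 0, 26, 50]
  [7, 5, 14] -> [14, 5, 7] -> [-14, -5, -7] -> [-7] -> [-7] -> [7]
  [11, -40, -20, -38, -45, 44, 1, 10] -> [10, 1, 44, -45, -38, -20, -40, 11] -> [-10, -1, -44, 45, 38, 20, 40, -11] -> [-44, 45, 38, 20, 40, -11] -> [45, 40, 38, 20, -11, -44] -> [-45, -40, -38, -20, 11, 44]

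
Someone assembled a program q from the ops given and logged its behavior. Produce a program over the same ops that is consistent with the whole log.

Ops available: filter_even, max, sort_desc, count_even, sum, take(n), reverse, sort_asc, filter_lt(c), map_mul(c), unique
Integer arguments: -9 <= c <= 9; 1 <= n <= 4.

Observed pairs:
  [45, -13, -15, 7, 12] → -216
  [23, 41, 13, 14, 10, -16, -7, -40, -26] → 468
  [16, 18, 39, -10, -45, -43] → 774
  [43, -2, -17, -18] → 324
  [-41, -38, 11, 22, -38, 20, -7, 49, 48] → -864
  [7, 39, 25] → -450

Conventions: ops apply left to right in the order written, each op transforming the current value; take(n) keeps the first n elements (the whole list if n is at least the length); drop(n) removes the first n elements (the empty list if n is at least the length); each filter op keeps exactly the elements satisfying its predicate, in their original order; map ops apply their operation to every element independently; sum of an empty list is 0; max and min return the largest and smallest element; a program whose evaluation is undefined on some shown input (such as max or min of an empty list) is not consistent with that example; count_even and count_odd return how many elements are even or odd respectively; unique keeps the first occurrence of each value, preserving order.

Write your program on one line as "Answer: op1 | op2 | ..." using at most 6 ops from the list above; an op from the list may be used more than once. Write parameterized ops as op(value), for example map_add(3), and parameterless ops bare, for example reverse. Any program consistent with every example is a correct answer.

reverse | map_mul(-6) | unique | map_mul(3) | take(1) | sum

Check, running the answer program on each example:
  [45, -13, -15, 7, 12] -> [12, 7, -15, -13, 45] -> [-72, -42, 90, 78, -270] -> [-72, -42, 90, 78, -270] -> [-216, -126, 270, 234, -810] -> [-216] -> -216
  [23, 41, 13, 14, 10, -16, -7, -40, -26] -> [-26, -40, -7, -16, 10, 14, 13, 41, 23] -> [156, 240, 42, 96, -60, -84, -78, -246, -138] -> [156, 240, 42, 96, -60, -84, -78, -246, -138] -> [468, 720, 126, 288, -180, -252, -234, -738, -414] -> [468] -> 468
  [16, 18, 39, -10, -45, -43] -> [-43, -45, -10, 39, 18, 16] -> [258, 270, 60, -234, -108, -96] -> [258, 270, 60, -234, -108, -96] -> [774, 810, 180, -702, -324, -288] -> [774] -> 774
  [43, -2, -17, -18] -> [-18, -17, -2, 43] -> [108, 102, 12, -258] -> [108, 102, 12, -258] -> [324, 306, 36, -774] -> [324] -> 324
  [-41, -38, 11, 22, -38, 20, -7, 49, 48] -> [48, 49, -7, 20, -38, 22, 11, -38, -41] -> [-288, -294, 42, -120, 228, -132, -66, 228, 246] -> [-288, -294, 42, -120, 228, -132, -66, 246] -> [-864, -882, 126, -360, 684, -396, -198, 738] -> [-864] -> -864
  [7, 39, 25] -> [25, 39, 7] -> [-150, -234, -42] -> [-150, -234, -42] -> [-450, -702, -126] -> [-450] -> -450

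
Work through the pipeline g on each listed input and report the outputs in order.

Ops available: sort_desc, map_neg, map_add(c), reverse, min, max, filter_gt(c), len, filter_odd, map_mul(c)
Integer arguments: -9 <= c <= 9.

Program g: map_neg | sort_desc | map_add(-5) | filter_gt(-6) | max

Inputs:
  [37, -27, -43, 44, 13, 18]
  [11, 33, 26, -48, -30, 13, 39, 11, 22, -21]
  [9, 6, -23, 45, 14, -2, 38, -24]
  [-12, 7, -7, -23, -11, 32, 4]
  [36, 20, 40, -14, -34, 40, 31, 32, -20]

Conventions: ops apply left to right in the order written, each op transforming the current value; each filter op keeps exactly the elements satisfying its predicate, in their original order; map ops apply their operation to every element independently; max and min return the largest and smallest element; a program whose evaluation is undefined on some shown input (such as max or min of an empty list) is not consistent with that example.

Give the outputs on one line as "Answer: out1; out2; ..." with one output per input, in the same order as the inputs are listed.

38; 43; 19; 18; 29

Execution, op by op:
  [37, -27, -43, 44, 13, 18] -> [-37, 27, 43, -44, -13, -18] -> [43, 27, -13, -18, -37, -44] -> [38, 22, -18, -23, -42, -49] -> [38, 22] -> 38
  [11, 33, 26, -48, -30, 13, 39, 11, 22, -21] -> [-11, -33, -26, 48, 30, -13, -39, -11, -22, 21] -> [48, 30, 21, -11, -11, -13, -22, -26, -33, -39] -> [43, 25, 16, -16, -16, -18, -27, -31, -38, -44] -> [43, 25, 16] -> 43
  [9, 6, -23, 45, 14, -2, 38, -24] -> [-9, -6, 23, -45, -14, 2, -38, 24] -> [24, 23, 2, -6, -9, -14, -38, -45] -> [19, 18, -3, -11, -14, -19, -43, -50] -> [19, 18, -3] -> 19
  [-12, 7, -7, -23, -11, 32, 4] -> [12, -7, 7, 23, 11, -32, -4] -> [23, 12, 11, 7, -4, -7, -32] -> [18, 7, 6, 2, -9, -12, -37] -> [18, 7, 6, 2] -> 18
  [36, 20, 40, -14, -34, 40, 31, 32, -20] -> [-36, -20, -40, 14, 34, -40, -31, -32, 20] -> [34, 20, 14, -20, -31, -32, -36, -40, -40] -> [29, 15, 9, -25, -36, -37, -41, -45, -45] -> [29, 15, 9] -> 29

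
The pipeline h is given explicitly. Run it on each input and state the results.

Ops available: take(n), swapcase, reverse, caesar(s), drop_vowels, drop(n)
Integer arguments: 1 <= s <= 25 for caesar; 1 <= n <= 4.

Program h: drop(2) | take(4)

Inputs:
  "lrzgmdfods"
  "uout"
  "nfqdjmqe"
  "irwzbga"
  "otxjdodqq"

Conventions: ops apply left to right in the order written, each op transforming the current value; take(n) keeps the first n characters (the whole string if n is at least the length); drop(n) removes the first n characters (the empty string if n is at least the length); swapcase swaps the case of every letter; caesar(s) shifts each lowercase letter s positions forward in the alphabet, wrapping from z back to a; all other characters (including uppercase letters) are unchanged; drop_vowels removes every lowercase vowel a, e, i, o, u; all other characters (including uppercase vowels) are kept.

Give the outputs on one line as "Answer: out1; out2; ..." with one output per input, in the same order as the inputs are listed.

"zgmd"; "ut"; "qdjm"; "wzbg"; "xjdo"

Execution, op by op:
  "lrzgmdfods" -> "zgmdfods" -> "zgmd"
  "uout" -> "ut" -> "ut"
  "nfqdjmqe" -> "qdjmqe" -> "qdjm"
  "irwzbga" -> "wzbga" -> "wzbg"
  "otxjdodqq" -> "xjdodqq" -> "xjdo"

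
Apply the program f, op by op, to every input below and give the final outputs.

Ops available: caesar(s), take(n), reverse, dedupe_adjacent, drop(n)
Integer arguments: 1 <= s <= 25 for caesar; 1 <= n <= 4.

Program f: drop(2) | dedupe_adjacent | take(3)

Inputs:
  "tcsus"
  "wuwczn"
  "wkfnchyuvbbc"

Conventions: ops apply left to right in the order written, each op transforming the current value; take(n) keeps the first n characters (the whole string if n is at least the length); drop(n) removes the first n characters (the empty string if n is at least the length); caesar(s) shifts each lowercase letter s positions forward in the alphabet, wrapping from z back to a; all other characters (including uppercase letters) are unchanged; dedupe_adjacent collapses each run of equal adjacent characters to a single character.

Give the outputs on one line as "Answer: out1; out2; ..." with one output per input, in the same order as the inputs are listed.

Execution, op by op:
  "tcsus" -> "sus" -> "sus" -> "sus"
  "wuwczn" -> "wczn" -> "wczn" -> "wcz"
  "wkfnchyuvbbc" -> "fnchyuvbbc" -> "fnchyuvbc" -> "fnc"

"sus"; "wcz"; "fnc"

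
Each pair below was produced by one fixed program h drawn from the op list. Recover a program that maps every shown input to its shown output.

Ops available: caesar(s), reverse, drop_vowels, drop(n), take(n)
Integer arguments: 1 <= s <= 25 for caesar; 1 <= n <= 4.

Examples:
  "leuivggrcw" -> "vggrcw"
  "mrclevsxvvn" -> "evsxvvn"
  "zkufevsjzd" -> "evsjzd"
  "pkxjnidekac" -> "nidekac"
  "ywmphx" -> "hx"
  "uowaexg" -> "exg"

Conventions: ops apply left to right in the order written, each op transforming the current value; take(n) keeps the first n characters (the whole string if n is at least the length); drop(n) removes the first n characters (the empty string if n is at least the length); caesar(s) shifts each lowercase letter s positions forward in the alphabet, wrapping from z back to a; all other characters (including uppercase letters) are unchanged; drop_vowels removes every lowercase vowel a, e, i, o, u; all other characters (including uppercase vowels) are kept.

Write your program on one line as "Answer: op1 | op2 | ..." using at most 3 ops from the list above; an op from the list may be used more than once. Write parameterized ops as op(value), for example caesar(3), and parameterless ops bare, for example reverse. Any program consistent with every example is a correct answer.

drop(1) | drop(3)

Check, running the answer program on each example:
  "leuivggrcw" -> "euivggrcw" -> "vggrcw"
  "mrclevsxvvn" -> "rclevsxvvn" -> "evsxvvn"
  "zkufevsjzd" -> "kufevsjzd" -> "evsjzd"
  "pkxjnidekac" -> "kxjnidekac" -> "nidekac"
  "ywmphx" -> "wmphx" -> "hx"
  "uowaexg" -> "owaexg" -> "exg"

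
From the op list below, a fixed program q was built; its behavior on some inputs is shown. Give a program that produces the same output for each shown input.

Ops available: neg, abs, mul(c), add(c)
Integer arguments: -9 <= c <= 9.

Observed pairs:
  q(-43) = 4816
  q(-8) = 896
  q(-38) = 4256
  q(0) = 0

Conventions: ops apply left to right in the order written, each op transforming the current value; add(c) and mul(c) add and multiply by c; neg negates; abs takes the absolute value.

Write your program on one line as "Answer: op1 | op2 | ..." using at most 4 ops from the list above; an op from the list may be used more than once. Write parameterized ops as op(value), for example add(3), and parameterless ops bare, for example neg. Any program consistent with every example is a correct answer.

abs | mul(-7) | mul(-2) | mul(8)

Check, running the answer program on each example:
  -43 -> 43 -> -301 -> 602 -> 4816
  -8 -> 8 -> -56 -> 112 -> 896
  -38 -> 38 -> -266 -> 532 -> 4256
  0 -> 0 -> 0 -> 0 -> 0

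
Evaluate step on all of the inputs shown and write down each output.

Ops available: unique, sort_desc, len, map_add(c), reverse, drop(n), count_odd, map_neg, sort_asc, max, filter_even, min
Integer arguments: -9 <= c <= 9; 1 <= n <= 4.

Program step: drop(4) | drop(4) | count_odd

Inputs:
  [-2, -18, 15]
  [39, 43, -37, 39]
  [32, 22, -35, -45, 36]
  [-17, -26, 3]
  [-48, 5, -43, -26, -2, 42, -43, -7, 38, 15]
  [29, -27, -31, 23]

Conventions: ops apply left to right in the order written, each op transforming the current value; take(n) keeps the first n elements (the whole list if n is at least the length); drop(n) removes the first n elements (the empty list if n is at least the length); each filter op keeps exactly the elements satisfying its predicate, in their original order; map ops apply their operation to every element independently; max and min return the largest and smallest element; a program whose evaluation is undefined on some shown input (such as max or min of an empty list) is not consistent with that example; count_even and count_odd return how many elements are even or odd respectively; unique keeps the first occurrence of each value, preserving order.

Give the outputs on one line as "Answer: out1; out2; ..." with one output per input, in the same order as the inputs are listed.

0; 0; 0; 0; 1; 0

Execution, op by op:
  [-2, -18, 15] -> [] -> [] -> 0
  [39, 43, -37, 39] -> [] -> [] -> 0
  [32, 22, -35, -45, 36] -> [36] -> [] -> 0
  [-17, -26, 3] -> [] -> [] -> 0
  [-48, 5, -43, -26, -2, 42, -43, -7, 38, 15] -> [-2, 42, -43, -7, 38, 15] -> [38, 15] -> 1
  [29, -27, -31, 23] -> [] -> [] -> 0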